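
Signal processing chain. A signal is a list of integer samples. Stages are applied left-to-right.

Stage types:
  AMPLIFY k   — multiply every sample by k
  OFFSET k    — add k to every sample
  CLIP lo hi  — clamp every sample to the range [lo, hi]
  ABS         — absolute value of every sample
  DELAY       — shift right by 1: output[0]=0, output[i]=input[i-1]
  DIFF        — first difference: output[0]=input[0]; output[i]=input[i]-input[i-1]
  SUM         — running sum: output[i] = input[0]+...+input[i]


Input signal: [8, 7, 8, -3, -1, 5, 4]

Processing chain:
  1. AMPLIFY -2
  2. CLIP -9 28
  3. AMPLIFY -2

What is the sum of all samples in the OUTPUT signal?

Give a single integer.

Answer: 72

Derivation:
Input: [8, 7, 8, -3, -1, 5, 4]
Stage 1 (AMPLIFY -2): 8*-2=-16, 7*-2=-14, 8*-2=-16, -3*-2=6, -1*-2=2, 5*-2=-10, 4*-2=-8 -> [-16, -14, -16, 6, 2, -10, -8]
Stage 2 (CLIP -9 28): clip(-16,-9,28)=-9, clip(-14,-9,28)=-9, clip(-16,-9,28)=-9, clip(6,-9,28)=6, clip(2,-9,28)=2, clip(-10,-9,28)=-9, clip(-8,-9,28)=-8 -> [-9, -9, -9, 6, 2, -9, -8]
Stage 3 (AMPLIFY -2): -9*-2=18, -9*-2=18, -9*-2=18, 6*-2=-12, 2*-2=-4, -9*-2=18, -8*-2=16 -> [18, 18, 18, -12, -4, 18, 16]
Output sum: 72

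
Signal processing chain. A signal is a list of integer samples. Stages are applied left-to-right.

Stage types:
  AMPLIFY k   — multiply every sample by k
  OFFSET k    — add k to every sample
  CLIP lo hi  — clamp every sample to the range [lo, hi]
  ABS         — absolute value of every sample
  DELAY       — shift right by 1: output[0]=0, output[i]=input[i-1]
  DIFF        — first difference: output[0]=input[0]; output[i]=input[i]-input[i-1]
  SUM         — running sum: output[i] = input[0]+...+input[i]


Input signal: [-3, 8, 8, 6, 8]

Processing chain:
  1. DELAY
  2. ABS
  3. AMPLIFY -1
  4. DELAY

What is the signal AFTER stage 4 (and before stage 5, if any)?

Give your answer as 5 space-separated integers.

Answer: 0 0 -3 -8 -8

Derivation:
Input: [-3, 8, 8, 6, 8]
Stage 1 (DELAY): [0, -3, 8, 8, 6] = [0, -3, 8, 8, 6] -> [0, -3, 8, 8, 6]
Stage 2 (ABS): |0|=0, |-3|=3, |8|=8, |8|=8, |6|=6 -> [0, 3, 8, 8, 6]
Stage 3 (AMPLIFY -1): 0*-1=0, 3*-1=-3, 8*-1=-8, 8*-1=-8, 6*-1=-6 -> [0, -3, -8, -8, -6]
Stage 4 (DELAY): [0, 0, -3, -8, -8] = [0, 0, -3, -8, -8] -> [0, 0, -3, -8, -8]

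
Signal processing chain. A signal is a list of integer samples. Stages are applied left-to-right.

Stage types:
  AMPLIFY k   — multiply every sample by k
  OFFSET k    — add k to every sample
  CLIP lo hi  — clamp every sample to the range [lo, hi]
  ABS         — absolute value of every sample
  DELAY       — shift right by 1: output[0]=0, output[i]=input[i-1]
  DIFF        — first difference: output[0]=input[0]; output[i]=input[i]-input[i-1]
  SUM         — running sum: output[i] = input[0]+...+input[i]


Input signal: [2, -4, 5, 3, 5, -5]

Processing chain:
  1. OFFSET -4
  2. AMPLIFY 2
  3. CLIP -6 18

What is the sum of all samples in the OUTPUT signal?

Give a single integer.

Answer: -14

Derivation:
Input: [2, -4, 5, 3, 5, -5]
Stage 1 (OFFSET -4): 2+-4=-2, -4+-4=-8, 5+-4=1, 3+-4=-1, 5+-4=1, -5+-4=-9 -> [-2, -8, 1, -1, 1, -9]
Stage 2 (AMPLIFY 2): -2*2=-4, -8*2=-16, 1*2=2, -1*2=-2, 1*2=2, -9*2=-18 -> [-4, -16, 2, -2, 2, -18]
Stage 3 (CLIP -6 18): clip(-4,-6,18)=-4, clip(-16,-6,18)=-6, clip(2,-6,18)=2, clip(-2,-6,18)=-2, clip(2,-6,18)=2, clip(-18,-6,18)=-6 -> [-4, -6, 2, -2, 2, -6]
Output sum: -14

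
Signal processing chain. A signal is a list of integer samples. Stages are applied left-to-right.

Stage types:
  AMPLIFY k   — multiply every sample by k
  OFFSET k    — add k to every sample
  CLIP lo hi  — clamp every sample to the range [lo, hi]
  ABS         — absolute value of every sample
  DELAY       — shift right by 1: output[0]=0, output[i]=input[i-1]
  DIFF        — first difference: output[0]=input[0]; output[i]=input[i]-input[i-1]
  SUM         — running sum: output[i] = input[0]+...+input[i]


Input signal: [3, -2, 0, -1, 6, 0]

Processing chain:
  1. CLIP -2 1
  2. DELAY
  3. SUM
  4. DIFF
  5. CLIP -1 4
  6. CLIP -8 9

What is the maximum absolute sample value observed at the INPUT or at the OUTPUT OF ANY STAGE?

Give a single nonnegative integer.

Input: [3, -2, 0, -1, 6, 0] (max |s|=6)
Stage 1 (CLIP -2 1): clip(3,-2,1)=1, clip(-2,-2,1)=-2, clip(0,-2,1)=0, clip(-1,-2,1)=-1, clip(6,-2,1)=1, clip(0,-2,1)=0 -> [1, -2, 0, -1, 1, 0] (max |s|=2)
Stage 2 (DELAY): [0, 1, -2, 0, -1, 1] = [0, 1, -2, 0, -1, 1] -> [0, 1, -2, 0, -1, 1] (max |s|=2)
Stage 3 (SUM): sum[0..0]=0, sum[0..1]=1, sum[0..2]=-1, sum[0..3]=-1, sum[0..4]=-2, sum[0..5]=-1 -> [0, 1, -1, -1, -2, -1] (max |s|=2)
Stage 4 (DIFF): s[0]=0, 1-0=1, -1-1=-2, -1--1=0, -2--1=-1, -1--2=1 -> [0, 1, -2, 0, -1, 1] (max |s|=2)
Stage 5 (CLIP -1 4): clip(0,-1,4)=0, clip(1,-1,4)=1, clip(-2,-1,4)=-1, clip(0,-1,4)=0, clip(-1,-1,4)=-1, clip(1,-1,4)=1 -> [0, 1, -1, 0, -1, 1] (max |s|=1)
Stage 6 (CLIP -8 9): clip(0,-8,9)=0, clip(1,-8,9)=1, clip(-1,-8,9)=-1, clip(0,-8,9)=0, clip(-1,-8,9)=-1, clip(1,-8,9)=1 -> [0, 1, -1, 0, -1, 1] (max |s|=1)
Overall max amplitude: 6

Answer: 6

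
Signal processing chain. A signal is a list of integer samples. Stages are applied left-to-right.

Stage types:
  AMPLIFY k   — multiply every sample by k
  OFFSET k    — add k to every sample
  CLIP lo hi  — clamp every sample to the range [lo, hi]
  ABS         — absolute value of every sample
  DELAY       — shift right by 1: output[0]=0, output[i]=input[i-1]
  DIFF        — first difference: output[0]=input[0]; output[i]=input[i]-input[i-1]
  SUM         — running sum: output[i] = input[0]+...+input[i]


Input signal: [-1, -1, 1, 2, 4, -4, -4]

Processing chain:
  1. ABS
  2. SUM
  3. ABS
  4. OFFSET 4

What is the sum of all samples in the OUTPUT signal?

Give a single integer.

Answer: 78

Derivation:
Input: [-1, -1, 1, 2, 4, -4, -4]
Stage 1 (ABS): |-1|=1, |-1|=1, |1|=1, |2|=2, |4|=4, |-4|=4, |-4|=4 -> [1, 1, 1, 2, 4, 4, 4]
Stage 2 (SUM): sum[0..0]=1, sum[0..1]=2, sum[0..2]=3, sum[0..3]=5, sum[0..4]=9, sum[0..5]=13, sum[0..6]=17 -> [1, 2, 3, 5, 9, 13, 17]
Stage 3 (ABS): |1|=1, |2|=2, |3|=3, |5|=5, |9|=9, |13|=13, |17|=17 -> [1, 2, 3, 5, 9, 13, 17]
Stage 4 (OFFSET 4): 1+4=5, 2+4=6, 3+4=7, 5+4=9, 9+4=13, 13+4=17, 17+4=21 -> [5, 6, 7, 9, 13, 17, 21]
Output sum: 78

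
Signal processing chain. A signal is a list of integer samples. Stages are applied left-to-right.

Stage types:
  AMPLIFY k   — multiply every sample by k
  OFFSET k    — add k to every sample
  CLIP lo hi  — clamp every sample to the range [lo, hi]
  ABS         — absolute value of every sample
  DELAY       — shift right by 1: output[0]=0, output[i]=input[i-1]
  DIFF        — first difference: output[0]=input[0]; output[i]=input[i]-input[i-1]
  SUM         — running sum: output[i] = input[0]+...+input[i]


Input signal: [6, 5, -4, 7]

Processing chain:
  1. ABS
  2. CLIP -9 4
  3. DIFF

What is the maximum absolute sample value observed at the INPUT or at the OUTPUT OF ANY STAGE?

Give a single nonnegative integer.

Answer: 7

Derivation:
Input: [6, 5, -4, 7] (max |s|=7)
Stage 1 (ABS): |6|=6, |5|=5, |-4|=4, |7|=7 -> [6, 5, 4, 7] (max |s|=7)
Stage 2 (CLIP -9 4): clip(6,-9,4)=4, clip(5,-9,4)=4, clip(4,-9,4)=4, clip(7,-9,4)=4 -> [4, 4, 4, 4] (max |s|=4)
Stage 3 (DIFF): s[0]=4, 4-4=0, 4-4=0, 4-4=0 -> [4, 0, 0, 0] (max |s|=4)
Overall max amplitude: 7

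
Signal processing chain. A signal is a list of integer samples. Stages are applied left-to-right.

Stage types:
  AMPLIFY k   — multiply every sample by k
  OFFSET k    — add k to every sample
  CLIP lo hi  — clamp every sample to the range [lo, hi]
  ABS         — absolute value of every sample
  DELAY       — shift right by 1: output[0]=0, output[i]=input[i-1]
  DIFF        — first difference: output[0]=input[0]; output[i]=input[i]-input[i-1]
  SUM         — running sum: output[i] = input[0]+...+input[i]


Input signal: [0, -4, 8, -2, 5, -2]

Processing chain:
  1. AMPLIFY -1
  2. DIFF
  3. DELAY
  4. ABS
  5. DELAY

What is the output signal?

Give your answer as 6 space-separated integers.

Answer: 0 0 0 4 12 10

Derivation:
Input: [0, -4, 8, -2, 5, -2]
Stage 1 (AMPLIFY -1): 0*-1=0, -4*-1=4, 8*-1=-8, -2*-1=2, 5*-1=-5, -2*-1=2 -> [0, 4, -8, 2, -5, 2]
Stage 2 (DIFF): s[0]=0, 4-0=4, -8-4=-12, 2--8=10, -5-2=-7, 2--5=7 -> [0, 4, -12, 10, -7, 7]
Stage 3 (DELAY): [0, 0, 4, -12, 10, -7] = [0, 0, 4, -12, 10, -7] -> [0, 0, 4, -12, 10, -7]
Stage 4 (ABS): |0|=0, |0|=0, |4|=4, |-12|=12, |10|=10, |-7|=7 -> [0, 0, 4, 12, 10, 7]
Stage 5 (DELAY): [0, 0, 0, 4, 12, 10] = [0, 0, 0, 4, 12, 10] -> [0, 0, 0, 4, 12, 10]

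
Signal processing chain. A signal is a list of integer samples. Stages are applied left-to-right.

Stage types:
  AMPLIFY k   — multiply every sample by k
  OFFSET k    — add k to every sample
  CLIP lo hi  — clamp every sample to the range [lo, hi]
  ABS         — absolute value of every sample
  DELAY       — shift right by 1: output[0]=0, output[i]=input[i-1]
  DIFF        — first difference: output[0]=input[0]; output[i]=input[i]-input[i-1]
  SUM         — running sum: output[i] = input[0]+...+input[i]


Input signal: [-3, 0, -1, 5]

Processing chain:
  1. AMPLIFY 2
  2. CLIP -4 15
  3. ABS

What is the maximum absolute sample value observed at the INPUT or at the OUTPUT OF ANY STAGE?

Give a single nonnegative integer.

Answer: 10

Derivation:
Input: [-3, 0, -1, 5] (max |s|=5)
Stage 1 (AMPLIFY 2): -3*2=-6, 0*2=0, -1*2=-2, 5*2=10 -> [-6, 0, -2, 10] (max |s|=10)
Stage 2 (CLIP -4 15): clip(-6,-4,15)=-4, clip(0,-4,15)=0, clip(-2,-4,15)=-2, clip(10,-4,15)=10 -> [-4, 0, -2, 10] (max |s|=10)
Stage 3 (ABS): |-4|=4, |0|=0, |-2|=2, |10|=10 -> [4, 0, 2, 10] (max |s|=10)
Overall max amplitude: 10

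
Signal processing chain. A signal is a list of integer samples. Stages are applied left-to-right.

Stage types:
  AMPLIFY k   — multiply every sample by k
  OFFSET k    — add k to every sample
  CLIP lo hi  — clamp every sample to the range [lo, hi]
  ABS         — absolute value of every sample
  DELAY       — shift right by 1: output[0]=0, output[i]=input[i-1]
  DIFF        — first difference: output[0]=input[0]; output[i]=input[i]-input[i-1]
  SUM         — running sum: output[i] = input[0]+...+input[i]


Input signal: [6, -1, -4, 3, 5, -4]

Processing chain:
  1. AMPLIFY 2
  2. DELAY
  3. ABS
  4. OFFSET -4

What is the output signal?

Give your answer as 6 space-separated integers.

Answer: -4 8 -2 4 2 6

Derivation:
Input: [6, -1, -4, 3, 5, -4]
Stage 1 (AMPLIFY 2): 6*2=12, -1*2=-2, -4*2=-8, 3*2=6, 5*2=10, -4*2=-8 -> [12, -2, -8, 6, 10, -8]
Stage 2 (DELAY): [0, 12, -2, -8, 6, 10] = [0, 12, -2, -8, 6, 10] -> [0, 12, -2, -8, 6, 10]
Stage 3 (ABS): |0|=0, |12|=12, |-2|=2, |-8|=8, |6|=6, |10|=10 -> [0, 12, 2, 8, 6, 10]
Stage 4 (OFFSET -4): 0+-4=-4, 12+-4=8, 2+-4=-2, 8+-4=4, 6+-4=2, 10+-4=6 -> [-4, 8, -2, 4, 2, 6]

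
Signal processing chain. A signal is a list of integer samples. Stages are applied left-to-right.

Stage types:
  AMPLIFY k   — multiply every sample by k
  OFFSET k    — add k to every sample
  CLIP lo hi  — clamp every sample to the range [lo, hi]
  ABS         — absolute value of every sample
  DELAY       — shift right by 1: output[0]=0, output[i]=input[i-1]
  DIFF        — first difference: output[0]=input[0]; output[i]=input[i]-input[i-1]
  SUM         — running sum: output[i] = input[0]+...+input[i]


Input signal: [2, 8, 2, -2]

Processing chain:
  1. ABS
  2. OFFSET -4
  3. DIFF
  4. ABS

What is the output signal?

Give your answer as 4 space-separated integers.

Input: [2, 8, 2, -2]
Stage 1 (ABS): |2|=2, |8|=8, |2|=2, |-2|=2 -> [2, 8, 2, 2]
Stage 2 (OFFSET -4): 2+-4=-2, 8+-4=4, 2+-4=-2, 2+-4=-2 -> [-2, 4, -2, -2]
Stage 3 (DIFF): s[0]=-2, 4--2=6, -2-4=-6, -2--2=0 -> [-2, 6, -6, 0]
Stage 4 (ABS): |-2|=2, |6|=6, |-6|=6, |0|=0 -> [2, 6, 6, 0]

Answer: 2 6 6 0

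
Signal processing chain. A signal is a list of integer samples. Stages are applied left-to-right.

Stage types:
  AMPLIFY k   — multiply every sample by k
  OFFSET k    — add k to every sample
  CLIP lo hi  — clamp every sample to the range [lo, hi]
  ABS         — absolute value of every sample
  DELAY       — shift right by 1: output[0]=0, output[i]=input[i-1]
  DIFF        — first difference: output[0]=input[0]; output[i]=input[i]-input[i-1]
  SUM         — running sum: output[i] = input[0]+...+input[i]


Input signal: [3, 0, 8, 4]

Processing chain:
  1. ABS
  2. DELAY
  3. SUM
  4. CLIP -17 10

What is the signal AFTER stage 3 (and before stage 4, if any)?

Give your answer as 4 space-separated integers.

Input: [3, 0, 8, 4]
Stage 1 (ABS): |3|=3, |0|=0, |8|=8, |4|=4 -> [3, 0, 8, 4]
Stage 2 (DELAY): [0, 3, 0, 8] = [0, 3, 0, 8] -> [0, 3, 0, 8]
Stage 3 (SUM): sum[0..0]=0, sum[0..1]=3, sum[0..2]=3, sum[0..3]=11 -> [0, 3, 3, 11]

Answer: 0 3 3 11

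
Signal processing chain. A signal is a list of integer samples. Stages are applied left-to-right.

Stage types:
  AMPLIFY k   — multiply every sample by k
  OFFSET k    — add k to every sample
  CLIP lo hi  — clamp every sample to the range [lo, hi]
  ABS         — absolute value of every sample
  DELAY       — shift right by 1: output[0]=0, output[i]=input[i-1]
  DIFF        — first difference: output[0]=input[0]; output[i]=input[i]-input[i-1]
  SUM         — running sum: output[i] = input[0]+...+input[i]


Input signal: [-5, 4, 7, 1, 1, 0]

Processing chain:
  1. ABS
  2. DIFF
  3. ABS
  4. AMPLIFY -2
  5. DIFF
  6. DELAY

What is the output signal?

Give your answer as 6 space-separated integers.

Input: [-5, 4, 7, 1, 1, 0]
Stage 1 (ABS): |-5|=5, |4|=4, |7|=7, |1|=1, |1|=1, |0|=0 -> [5, 4, 7, 1, 1, 0]
Stage 2 (DIFF): s[0]=5, 4-5=-1, 7-4=3, 1-7=-6, 1-1=0, 0-1=-1 -> [5, -1, 3, -6, 0, -1]
Stage 3 (ABS): |5|=5, |-1|=1, |3|=3, |-6|=6, |0|=0, |-1|=1 -> [5, 1, 3, 6, 0, 1]
Stage 4 (AMPLIFY -2): 5*-2=-10, 1*-2=-2, 3*-2=-6, 6*-2=-12, 0*-2=0, 1*-2=-2 -> [-10, -2, -6, -12, 0, -2]
Stage 5 (DIFF): s[0]=-10, -2--10=8, -6--2=-4, -12--6=-6, 0--12=12, -2-0=-2 -> [-10, 8, -4, -6, 12, -2]
Stage 6 (DELAY): [0, -10, 8, -4, -6, 12] = [0, -10, 8, -4, -6, 12] -> [0, -10, 8, -4, -6, 12]

Answer: 0 -10 8 -4 -6 12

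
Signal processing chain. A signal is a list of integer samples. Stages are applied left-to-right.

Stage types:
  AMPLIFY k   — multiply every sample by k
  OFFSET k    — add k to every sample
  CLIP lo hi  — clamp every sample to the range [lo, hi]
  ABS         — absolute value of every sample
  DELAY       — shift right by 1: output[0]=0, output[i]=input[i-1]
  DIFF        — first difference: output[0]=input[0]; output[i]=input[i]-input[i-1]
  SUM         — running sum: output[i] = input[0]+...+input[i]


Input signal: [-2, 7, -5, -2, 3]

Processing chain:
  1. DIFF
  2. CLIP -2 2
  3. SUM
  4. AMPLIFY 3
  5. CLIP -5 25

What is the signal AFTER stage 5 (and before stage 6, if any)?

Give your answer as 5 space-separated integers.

Input: [-2, 7, -5, -2, 3]
Stage 1 (DIFF): s[0]=-2, 7--2=9, -5-7=-12, -2--5=3, 3--2=5 -> [-2, 9, -12, 3, 5]
Stage 2 (CLIP -2 2): clip(-2,-2,2)=-2, clip(9,-2,2)=2, clip(-12,-2,2)=-2, clip(3,-2,2)=2, clip(5,-2,2)=2 -> [-2, 2, -2, 2, 2]
Stage 3 (SUM): sum[0..0]=-2, sum[0..1]=0, sum[0..2]=-2, sum[0..3]=0, sum[0..4]=2 -> [-2, 0, -2, 0, 2]
Stage 4 (AMPLIFY 3): -2*3=-6, 0*3=0, -2*3=-6, 0*3=0, 2*3=6 -> [-6, 0, -6, 0, 6]
Stage 5 (CLIP -5 25): clip(-6,-5,25)=-5, clip(0,-5,25)=0, clip(-6,-5,25)=-5, clip(0,-5,25)=0, clip(6,-5,25)=6 -> [-5, 0, -5, 0, 6]

Answer: -5 0 -5 0 6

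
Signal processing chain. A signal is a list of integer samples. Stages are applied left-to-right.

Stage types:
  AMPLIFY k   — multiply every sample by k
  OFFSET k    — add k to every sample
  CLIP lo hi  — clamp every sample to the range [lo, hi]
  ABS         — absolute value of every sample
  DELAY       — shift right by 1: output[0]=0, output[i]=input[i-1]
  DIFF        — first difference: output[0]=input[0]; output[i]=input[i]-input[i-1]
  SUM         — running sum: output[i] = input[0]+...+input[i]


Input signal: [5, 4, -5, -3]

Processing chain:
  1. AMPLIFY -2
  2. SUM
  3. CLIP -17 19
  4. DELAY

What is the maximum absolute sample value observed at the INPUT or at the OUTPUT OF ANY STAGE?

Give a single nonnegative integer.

Input: [5, 4, -5, -3] (max |s|=5)
Stage 1 (AMPLIFY -2): 5*-2=-10, 4*-2=-8, -5*-2=10, -3*-2=6 -> [-10, -8, 10, 6] (max |s|=10)
Stage 2 (SUM): sum[0..0]=-10, sum[0..1]=-18, sum[0..2]=-8, sum[0..3]=-2 -> [-10, -18, -8, -2] (max |s|=18)
Stage 3 (CLIP -17 19): clip(-10,-17,19)=-10, clip(-18,-17,19)=-17, clip(-8,-17,19)=-8, clip(-2,-17,19)=-2 -> [-10, -17, -8, -2] (max |s|=17)
Stage 4 (DELAY): [0, -10, -17, -8] = [0, -10, -17, -8] -> [0, -10, -17, -8] (max |s|=17)
Overall max amplitude: 18

Answer: 18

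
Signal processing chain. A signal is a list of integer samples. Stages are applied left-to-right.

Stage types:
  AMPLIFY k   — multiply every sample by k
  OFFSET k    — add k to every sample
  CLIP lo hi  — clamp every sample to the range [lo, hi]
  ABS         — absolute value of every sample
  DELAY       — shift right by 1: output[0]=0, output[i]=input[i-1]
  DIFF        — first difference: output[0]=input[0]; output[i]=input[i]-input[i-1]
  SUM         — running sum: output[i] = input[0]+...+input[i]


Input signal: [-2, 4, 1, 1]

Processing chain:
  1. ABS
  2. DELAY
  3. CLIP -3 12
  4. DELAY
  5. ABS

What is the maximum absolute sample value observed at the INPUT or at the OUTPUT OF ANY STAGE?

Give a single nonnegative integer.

Answer: 4

Derivation:
Input: [-2, 4, 1, 1] (max |s|=4)
Stage 1 (ABS): |-2|=2, |4|=4, |1|=1, |1|=1 -> [2, 4, 1, 1] (max |s|=4)
Stage 2 (DELAY): [0, 2, 4, 1] = [0, 2, 4, 1] -> [0, 2, 4, 1] (max |s|=4)
Stage 3 (CLIP -3 12): clip(0,-3,12)=0, clip(2,-3,12)=2, clip(4,-3,12)=4, clip(1,-3,12)=1 -> [0, 2, 4, 1] (max |s|=4)
Stage 4 (DELAY): [0, 0, 2, 4] = [0, 0, 2, 4] -> [0, 0, 2, 4] (max |s|=4)
Stage 5 (ABS): |0|=0, |0|=0, |2|=2, |4|=4 -> [0, 0, 2, 4] (max |s|=4)
Overall max amplitude: 4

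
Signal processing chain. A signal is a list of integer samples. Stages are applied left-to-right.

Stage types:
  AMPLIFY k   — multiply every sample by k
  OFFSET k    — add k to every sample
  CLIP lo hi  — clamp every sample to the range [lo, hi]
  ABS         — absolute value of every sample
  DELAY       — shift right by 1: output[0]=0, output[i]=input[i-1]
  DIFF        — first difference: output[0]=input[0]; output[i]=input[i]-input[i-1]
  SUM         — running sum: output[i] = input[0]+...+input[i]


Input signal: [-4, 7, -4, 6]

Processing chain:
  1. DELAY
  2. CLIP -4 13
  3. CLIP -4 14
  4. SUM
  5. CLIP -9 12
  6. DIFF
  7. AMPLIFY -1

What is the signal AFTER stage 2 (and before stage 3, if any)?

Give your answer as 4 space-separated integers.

Input: [-4, 7, -4, 6]
Stage 1 (DELAY): [0, -4, 7, -4] = [0, -4, 7, -4] -> [0, -4, 7, -4]
Stage 2 (CLIP -4 13): clip(0,-4,13)=0, clip(-4,-4,13)=-4, clip(7,-4,13)=7, clip(-4,-4,13)=-4 -> [0, -4, 7, -4]

Answer: 0 -4 7 -4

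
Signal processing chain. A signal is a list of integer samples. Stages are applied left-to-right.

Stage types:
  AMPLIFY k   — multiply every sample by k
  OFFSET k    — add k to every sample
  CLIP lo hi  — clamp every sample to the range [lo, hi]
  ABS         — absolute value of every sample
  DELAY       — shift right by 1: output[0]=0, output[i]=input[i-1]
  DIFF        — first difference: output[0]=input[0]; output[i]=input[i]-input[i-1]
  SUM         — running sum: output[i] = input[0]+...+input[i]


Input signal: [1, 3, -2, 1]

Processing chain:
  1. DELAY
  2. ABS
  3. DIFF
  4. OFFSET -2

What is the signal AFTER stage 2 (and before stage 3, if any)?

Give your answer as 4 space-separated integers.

Answer: 0 1 3 2

Derivation:
Input: [1, 3, -2, 1]
Stage 1 (DELAY): [0, 1, 3, -2] = [0, 1, 3, -2] -> [0, 1, 3, -2]
Stage 2 (ABS): |0|=0, |1|=1, |3|=3, |-2|=2 -> [0, 1, 3, 2]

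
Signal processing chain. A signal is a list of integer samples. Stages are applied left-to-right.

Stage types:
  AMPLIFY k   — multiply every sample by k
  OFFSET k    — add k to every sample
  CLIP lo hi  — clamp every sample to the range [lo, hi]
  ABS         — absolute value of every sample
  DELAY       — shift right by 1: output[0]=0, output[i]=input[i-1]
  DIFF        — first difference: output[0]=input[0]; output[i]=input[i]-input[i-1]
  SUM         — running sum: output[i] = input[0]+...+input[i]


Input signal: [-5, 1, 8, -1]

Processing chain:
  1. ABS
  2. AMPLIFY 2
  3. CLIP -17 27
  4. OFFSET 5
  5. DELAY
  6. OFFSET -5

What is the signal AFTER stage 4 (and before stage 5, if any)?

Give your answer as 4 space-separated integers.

Answer: 15 7 21 7

Derivation:
Input: [-5, 1, 8, -1]
Stage 1 (ABS): |-5|=5, |1|=1, |8|=8, |-1|=1 -> [5, 1, 8, 1]
Stage 2 (AMPLIFY 2): 5*2=10, 1*2=2, 8*2=16, 1*2=2 -> [10, 2, 16, 2]
Stage 3 (CLIP -17 27): clip(10,-17,27)=10, clip(2,-17,27)=2, clip(16,-17,27)=16, clip(2,-17,27)=2 -> [10, 2, 16, 2]
Stage 4 (OFFSET 5): 10+5=15, 2+5=7, 16+5=21, 2+5=7 -> [15, 7, 21, 7]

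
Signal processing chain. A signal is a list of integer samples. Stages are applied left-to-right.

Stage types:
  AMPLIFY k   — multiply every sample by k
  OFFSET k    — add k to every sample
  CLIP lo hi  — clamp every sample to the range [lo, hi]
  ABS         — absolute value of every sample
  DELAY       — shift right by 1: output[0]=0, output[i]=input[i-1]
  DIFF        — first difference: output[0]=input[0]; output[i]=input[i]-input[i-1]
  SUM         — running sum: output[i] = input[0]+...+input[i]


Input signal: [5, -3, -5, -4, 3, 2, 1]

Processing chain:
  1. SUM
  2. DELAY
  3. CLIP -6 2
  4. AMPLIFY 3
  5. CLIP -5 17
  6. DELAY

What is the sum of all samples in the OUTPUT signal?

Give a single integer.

Input: [5, -3, -5, -4, 3, 2, 1]
Stage 1 (SUM): sum[0..0]=5, sum[0..1]=2, sum[0..2]=-3, sum[0..3]=-7, sum[0..4]=-4, sum[0..5]=-2, sum[0..6]=-1 -> [5, 2, -3, -7, -4, -2, -1]
Stage 2 (DELAY): [0, 5, 2, -3, -7, -4, -2] = [0, 5, 2, -3, -7, -4, -2] -> [0, 5, 2, -3, -7, -4, -2]
Stage 3 (CLIP -6 2): clip(0,-6,2)=0, clip(5,-6,2)=2, clip(2,-6,2)=2, clip(-3,-6,2)=-3, clip(-7,-6,2)=-6, clip(-4,-6,2)=-4, clip(-2,-6,2)=-2 -> [0, 2, 2, -3, -6, -4, -2]
Stage 4 (AMPLIFY 3): 0*3=0, 2*3=6, 2*3=6, -3*3=-9, -6*3=-18, -4*3=-12, -2*3=-6 -> [0, 6, 6, -9, -18, -12, -6]
Stage 5 (CLIP -5 17): clip(0,-5,17)=0, clip(6,-5,17)=6, clip(6,-5,17)=6, clip(-9,-5,17)=-5, clip(-18,-5,17)=-5, clip(-12,-5,17)=-5, clip(-6,-5,17)=-5 -> [0, 6, 6, -5, -5, -5, -5]
Stage 6 (DELAY): [0, 0, 6, 6, -5, -5, -5] = [0, 0, 6, 6, -5, -5, -5] -> [0, 0, 6, 6, -5, -5, -5]
Output sum: -3

Answer: -3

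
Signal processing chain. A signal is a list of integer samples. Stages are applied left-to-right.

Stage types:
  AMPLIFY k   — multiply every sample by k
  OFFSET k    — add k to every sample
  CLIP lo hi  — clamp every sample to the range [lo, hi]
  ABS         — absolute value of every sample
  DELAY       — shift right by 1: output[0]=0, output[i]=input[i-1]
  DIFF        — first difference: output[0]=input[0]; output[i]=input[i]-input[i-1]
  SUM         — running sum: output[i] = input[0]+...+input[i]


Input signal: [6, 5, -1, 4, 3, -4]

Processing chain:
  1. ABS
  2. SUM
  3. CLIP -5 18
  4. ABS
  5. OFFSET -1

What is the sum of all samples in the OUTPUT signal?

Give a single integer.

Answer: 75

Derivation:
Input: [6, 5, -1, 4, 3, -4]
Stage 1 (ABS): |6|=6, |5|=5, |-1|=1, |4|=4, |3|=3, |-4|=4 -> [6, 5, 1, 4, 3, 4]
Stage 2 (SUM): sum[0..0]=6, sum[0..1]=11, sum[0..2]=12, sum[0..3]=16, sum[0..4]=19, sum[0..5]=23 -> [6, 11, 12, 16, 19, 23]
Stage 3 (CLIP -5 18): clip(6,-5,18)=6, clip(11,-5,18)=11, clip(12,-5,18)=12, clip(16,-5,18)=16, clip(19,-5,18)=18, clip(23,-5,18)=18 -> [6, 11, 12, 16, 18, 18]
Stage 4 (ABS): |6|=6, |11|=11, |12|=12, |16|=16, |18|=18, |18|=18 -> [6, 11, 12, 16, 18, 18]
Stage 5 (OFFSET -1): 6+-1=5, 11+-1=10, 12+-1=11, 16+-1=15, 18+-1=17, 18+-1=17 -> [5, 10, 11, 15, 17, 17]
Output sum: 75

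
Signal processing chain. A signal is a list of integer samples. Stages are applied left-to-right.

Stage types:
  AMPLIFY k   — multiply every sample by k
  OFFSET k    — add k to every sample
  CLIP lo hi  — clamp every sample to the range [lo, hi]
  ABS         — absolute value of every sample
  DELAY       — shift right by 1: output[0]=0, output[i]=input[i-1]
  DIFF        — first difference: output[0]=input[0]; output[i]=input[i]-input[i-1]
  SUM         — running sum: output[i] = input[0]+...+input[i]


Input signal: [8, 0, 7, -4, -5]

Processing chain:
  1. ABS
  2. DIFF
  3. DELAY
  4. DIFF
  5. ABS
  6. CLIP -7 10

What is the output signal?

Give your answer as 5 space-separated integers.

Input: [8, 0, 7, -4, -5]
Stage 1 (ABS): |8|=8, |0|=0, |7|=7, |-4|=4, |-5|=5 -> [8, 0, 7, 4, 5]
Stage 2 (DIFF): s[0]=8, 0-8=-8, 7-0=7, 4-7=-3, 5-4=1 -> [8, -8, 7, -3, 1]
Stage 3 (DELAY): [0, 8, -8, 7, -3] = [0, 8, -8, 7, -3] -> [0, 8, -8, 7, -3]
Stage 4 (DIFF): s[0]=0, 8-0=8, -8-8=-16, 7--8=15, -3-7=-10 -> [0, 8, -16, 15, -10]
Stage 5 (ABS): |0|=0, |8|=8, |-16|=16, |15|=15, |-10|=10 -> [0, 8, 16, 15, 10]
Stage 6 (CLIP -7 10): clip(0,-7,10)=0, clip(8,-7,10)=8, clip(16,-7,10)=10, clip(15,-7,10)=10, clip(10,-7,10)=10 -> [0, 8, 10, 10, 10]

Answer: 0 8 10 10 10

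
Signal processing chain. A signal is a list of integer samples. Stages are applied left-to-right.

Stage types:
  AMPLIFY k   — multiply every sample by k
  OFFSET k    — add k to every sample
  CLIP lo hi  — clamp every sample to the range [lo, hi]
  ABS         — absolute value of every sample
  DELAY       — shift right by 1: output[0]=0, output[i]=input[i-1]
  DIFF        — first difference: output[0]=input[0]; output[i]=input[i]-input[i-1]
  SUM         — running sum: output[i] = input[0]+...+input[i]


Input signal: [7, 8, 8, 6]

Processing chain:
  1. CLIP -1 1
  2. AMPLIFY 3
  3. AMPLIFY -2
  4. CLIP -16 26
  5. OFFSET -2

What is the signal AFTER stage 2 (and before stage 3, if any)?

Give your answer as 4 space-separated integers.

Input: [7, 8, 8, 6]
Stage 1 (CLIP -1 1): clip(7,-1,1)=1, clip(8,-1,1)=1, clip(8,-1,1)=1, clip(6,-1,1)=1 -> [1, 1, 1, 1]
Stage 2 (AMPLIFY 3): 1*3=3, 1*3=3, 1*3=3, 1*3=3 -> [3, 3, 3, 3]

Answer: 3 3 3 3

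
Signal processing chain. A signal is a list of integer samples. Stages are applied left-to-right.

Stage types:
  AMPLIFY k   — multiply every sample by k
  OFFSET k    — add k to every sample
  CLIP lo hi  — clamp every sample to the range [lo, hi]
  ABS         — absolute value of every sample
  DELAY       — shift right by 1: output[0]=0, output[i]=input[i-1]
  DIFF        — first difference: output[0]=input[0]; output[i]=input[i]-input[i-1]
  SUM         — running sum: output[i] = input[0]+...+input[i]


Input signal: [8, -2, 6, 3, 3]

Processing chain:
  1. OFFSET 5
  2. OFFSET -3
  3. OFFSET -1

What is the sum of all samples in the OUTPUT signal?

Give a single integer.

Answer: 23

Derivation:
Input: [8, -2, 6, 3, 3]
Stage 1 (OFFSET 5): 8+5=13, -2+5=3, 6+5=11, 3+5=8, 3+5=8 -> [13, 3, 11, 8, 8]
Stage 2 (OFFSET -3): 13+-3=10, 3+-3=0, 11+-3=8, 8+-3=5, 8+-3=5 -> [10, 0, 8, 5, 5]
Stage 3 (OFFSET -1): 10+-1=9, 0+-1=-1, 8+-1=7, 5+-1=4, 5+-1=4 -> [9, -1, 7, 4, 4]
Output sum: 23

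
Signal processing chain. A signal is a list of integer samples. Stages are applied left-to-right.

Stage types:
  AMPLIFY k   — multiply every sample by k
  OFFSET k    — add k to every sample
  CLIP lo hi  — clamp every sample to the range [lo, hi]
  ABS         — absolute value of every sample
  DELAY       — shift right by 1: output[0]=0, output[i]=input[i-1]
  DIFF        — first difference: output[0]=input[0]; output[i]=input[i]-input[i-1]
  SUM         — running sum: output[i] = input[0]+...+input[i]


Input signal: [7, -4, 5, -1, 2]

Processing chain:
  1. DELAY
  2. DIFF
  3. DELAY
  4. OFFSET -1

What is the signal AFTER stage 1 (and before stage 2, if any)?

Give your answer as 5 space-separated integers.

Input: [7, -4, 5, -1, 2]
Stage 1 (DELAY): [0, 7, -4, 5, -1] = [0, 7, -4, 5, -1] -> [0, 7, -4, 5, -1]

Answer: 0 7 -4 5 -1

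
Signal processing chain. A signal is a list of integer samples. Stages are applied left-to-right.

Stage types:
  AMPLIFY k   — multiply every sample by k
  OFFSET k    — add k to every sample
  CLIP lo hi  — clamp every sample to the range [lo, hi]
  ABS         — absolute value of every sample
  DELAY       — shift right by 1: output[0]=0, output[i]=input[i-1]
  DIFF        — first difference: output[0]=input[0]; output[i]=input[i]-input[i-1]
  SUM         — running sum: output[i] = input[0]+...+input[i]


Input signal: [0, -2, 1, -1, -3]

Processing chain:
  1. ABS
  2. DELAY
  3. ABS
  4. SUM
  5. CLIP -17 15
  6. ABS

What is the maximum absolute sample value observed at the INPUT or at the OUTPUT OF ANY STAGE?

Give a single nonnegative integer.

Answer: 4

Derivation:
Input: [0, -2, 1, -1, -3] (max |s|=3)
Stage 1 (ABS): |0|=0, |-2|=2, |1|=1, |-1|=1, |-3|=3 -> [0, 2, 1, 1, 3] (max |s|=3)
Stage 2 (DELAY): [0, 0, 2, 1, 1] = [0, 0, 2, 1, 1] -> [0, 0, 2, 1, 1] (max |s|=2)
Stage 3 (ABS): |0|=0, |0|=0, |2|=2, |1|=1, |1|=1 -> [0, 0, 2, 1, 1] (max |s|=2)
Stage 4 (SUM): sum[0..0]=0, sum[0..1]=0, sum[0..2]=2, sum[0..3]=3, sum[0..4]=4 -> [0, 0, 2, 3, 4] (max |s|=4)
Stage 5 (CLIP -17 15): clip(0,-17,15)=0, clip(0,-17,15)=0, clip(2,-17,15)=2, clip(3,-17,15)=3, clip(4,-17,15)=4 -> [0, 0, 2, 3, 4] (max |s|=4)
Stage 6 (ABS): |0|=0, |0|=0, |2|=2, |3|=3, |4|=4 -> [0, 0, 2, 3, 4] (max |s|=4)
Overall max amplitude: 4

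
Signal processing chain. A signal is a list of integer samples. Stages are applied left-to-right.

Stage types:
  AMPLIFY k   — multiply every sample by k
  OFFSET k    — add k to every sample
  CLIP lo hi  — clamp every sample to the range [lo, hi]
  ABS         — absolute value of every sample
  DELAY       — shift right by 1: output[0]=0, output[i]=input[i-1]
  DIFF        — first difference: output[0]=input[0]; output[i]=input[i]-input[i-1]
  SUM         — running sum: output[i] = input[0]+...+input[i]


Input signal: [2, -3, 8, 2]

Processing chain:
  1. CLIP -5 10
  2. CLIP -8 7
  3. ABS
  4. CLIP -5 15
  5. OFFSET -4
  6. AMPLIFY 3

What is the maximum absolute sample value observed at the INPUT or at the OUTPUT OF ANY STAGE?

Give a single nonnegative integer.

Input: [2, -3, 8, 2] (max |s|=8)
Stage 1 (CLIP -5 10): clip(2,-5,10)=2, clip(-3,-5,10)=-3, clip(8,-5,10)=8, clip(2,-5,10)=2 -> [2, -3, 8, 2] (max |s|=8)
Stage 2 (CLIP -8 7): clip(2,-8,7)=2, clip(-3,-8,7)=-3, clip(8,-8,7)=7, clip(2,-8,7)=2 -> [2, -3, 7, 2] (max |s|=7)
Stage 3 (ABS): |2|=2, |-3|=3, |7|=7, |2|=2 -> [2, 3, 7, 2] (max |s|=7)
Stage 4 (CLIP -5 15): clip(2,-5,15)=2, clip(3,-5,15)=3, clip(7,-5,15)=7, clip(2,-5,15)=2 -> [2, 3, 7, 2] (max |s|=7)
Stage 5 (OFFSET -4): 2+-4=-2, 3+-4=-1, 7+-4=3, 2+-4=-2 -> [-2, -1, 3, -2] (max |s|=3)
Stage 6 (AMPLIFY 3): -2*3=-6, -1*3=-3, 3*3=9, -2*3=-6 -> [-6, -3, 9, -6] (max |s|=9)
Overall max amplitude: 9

Answer: 9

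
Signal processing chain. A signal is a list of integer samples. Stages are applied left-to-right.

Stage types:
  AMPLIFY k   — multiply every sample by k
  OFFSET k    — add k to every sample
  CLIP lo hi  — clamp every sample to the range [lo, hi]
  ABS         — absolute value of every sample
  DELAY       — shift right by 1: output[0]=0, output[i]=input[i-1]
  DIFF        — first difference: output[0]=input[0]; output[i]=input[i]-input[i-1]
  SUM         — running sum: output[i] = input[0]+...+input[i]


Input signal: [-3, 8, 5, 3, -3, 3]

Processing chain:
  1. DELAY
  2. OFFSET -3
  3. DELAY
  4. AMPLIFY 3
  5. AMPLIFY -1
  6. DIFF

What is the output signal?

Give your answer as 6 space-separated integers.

Answer: 0 9 9 -33 9 6

Derivation:
Input: [-3, 8, 5, 3, -3, 3]
Stage 1 (DELAY): [0, -3, 8, 5, 3, -3] = [0, -3, 8, 5, 3, -3] -> [0, -3, 8, 5, 3, -3]
Stage 2 (OFFSET -3): 0+-3=-3, -3+-3=-6, 8+-3=5, 5+-3=2, 3+-3=0, -3+-3=-6 -> [-3, -6, 5, 2, 0, -6]
Stage 3 (DELAY): [0, -3, -6, 5, 2, 0] = [0, -3, -6, 5, 2, 0] -> [0, -3, -6, 5, 2, 0]
Stage 4 (AMPLIFY 3): 0*3=0, -3*3=-9, -6*3=-18, 5*3=15, 2*3=6, 0*3=0 -> [0, -9, -18, 15, 6, 0]
Stage 5 (AMPLIFY -1): 0*-1=0, -9*-1=9, -18*-1=18, 15*-1=-15, 6*-1=-6, 0*-1=0 -> [0, 9, 18, -15, -6, 0]
Stage 6 (DIFF): s[0]=0, 9-0=9, 18-9=9, -15-18=-33, -6--15=9, 0--6=6 -> [0, 9, 9, -33, 9, 6]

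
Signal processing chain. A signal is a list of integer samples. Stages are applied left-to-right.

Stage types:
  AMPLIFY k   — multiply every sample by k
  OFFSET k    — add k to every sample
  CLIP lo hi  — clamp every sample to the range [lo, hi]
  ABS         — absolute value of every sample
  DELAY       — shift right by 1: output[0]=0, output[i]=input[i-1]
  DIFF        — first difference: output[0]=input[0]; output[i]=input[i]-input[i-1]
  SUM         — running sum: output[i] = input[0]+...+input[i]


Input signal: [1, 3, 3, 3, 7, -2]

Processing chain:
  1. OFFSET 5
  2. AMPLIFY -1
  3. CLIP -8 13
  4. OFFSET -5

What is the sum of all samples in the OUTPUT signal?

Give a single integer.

Answer: -71

Derivation:
Input: [1, 3, 3, 3, 7, -2]
Stage 1 (OFFSET 5): 1+5=6, 3+5=8, 3+5=8, 3+5=8, 7+5=12, -2+5=3 -> [6, 8, 8, 8, 12, 3]
Stage 2 (AMPLIFY -1): 6*-1=-6, 8*-1=-8, 8*-1=-8, 8*-1=-8, 12*-1=-12, 3*-1=-3 -> [-6, -8, -8, -8, -12, -3]
Stage 3 (CLIP -8 13): clip(-6,-8,13)=-6, clip(-8,-8,13)=-8, clip(-8,-8,13)=-8, clip(-8,-8,13)=-8, clip(-12,-8,13)=-8, clip(-3,-8,13)=-3 -> [-6, -8, -8, -8, -8, -3]
Stage 4 (OFFSET -5): -6+-5=-11, -8+-5=-13, -8+-5=-13, -8+-5=-13, -8+-5=-13, -3+-5=-8 -> [-11, -13, -13, -13, -13, -8]
Output sum: -71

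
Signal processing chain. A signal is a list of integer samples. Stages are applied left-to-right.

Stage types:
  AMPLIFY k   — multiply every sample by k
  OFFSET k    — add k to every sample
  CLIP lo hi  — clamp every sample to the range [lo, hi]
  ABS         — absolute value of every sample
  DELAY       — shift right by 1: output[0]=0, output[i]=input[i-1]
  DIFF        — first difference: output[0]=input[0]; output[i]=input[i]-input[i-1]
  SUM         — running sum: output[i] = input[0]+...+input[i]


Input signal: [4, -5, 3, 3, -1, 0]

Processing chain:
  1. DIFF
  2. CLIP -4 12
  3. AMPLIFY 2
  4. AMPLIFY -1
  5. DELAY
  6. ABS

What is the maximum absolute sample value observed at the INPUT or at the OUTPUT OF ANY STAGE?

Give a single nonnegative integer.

Input: [4, -5, 3, 3, -1, 0] (max |s|=5)
Stage 1 (DIFF): s[0]=4, -5-4=-9, 3--5=8, 3-3=0, -1-3=-4, 0--1=1 -> [4, -9, 8, 0, -4, 1] (max |s|=9)
Stage 2 (CLIP -4 12): clip(4,-4,12)=4, clip(-9,-4,12)=-4, clip(8,-4,12)=8, clip(0,-4,12)=0, clip(-4,-4,12)=-4, clip(1,-4,12)=1 -> [4, -4, 8, 0, -4, 1] (max |s|=8)
Stage 3 (AMPLIFY 2): 4*2=8, -4*2=-8, 8*2=16, 0*2=0, -4*2=-8, 1*2=2 -> [8, -8, 16, 0, -8, 2] (max |s|=16)
Stage 4 (AMPLIFY -1): 8*-1=-8, -8*-1=8, 16*-1=-16, 0*-1=0, -8*-1=8, 2*-1=-2 -> [-8, 8, -16, 0, 8, -2] (max |s|=16)
Stage 5 (DELAY): [0, -8, 8, -16, 0, 8] = [0, -8, 8, -16, 0, 8] -> [0, -8, 8, -16, 0, 8] (max |s|=16)
Stage 6 (ABS): |0|=0, |-8|=8, |8|=8, |-16|=16, |0|=0, |8|=8 -> [0, 8, 8, 16, 0, 8] (max |s|=16)
Overall max amplitude: 16

Answer: 16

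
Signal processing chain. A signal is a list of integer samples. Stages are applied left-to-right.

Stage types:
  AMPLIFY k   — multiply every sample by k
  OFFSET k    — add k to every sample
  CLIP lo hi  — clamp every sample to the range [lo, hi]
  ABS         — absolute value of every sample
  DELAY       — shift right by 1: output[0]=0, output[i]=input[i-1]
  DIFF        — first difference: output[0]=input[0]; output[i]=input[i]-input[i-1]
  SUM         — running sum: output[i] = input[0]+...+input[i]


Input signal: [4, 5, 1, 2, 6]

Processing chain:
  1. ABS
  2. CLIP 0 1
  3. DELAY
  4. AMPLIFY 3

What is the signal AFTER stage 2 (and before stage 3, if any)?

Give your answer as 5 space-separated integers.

Answer: 1 1 1 1 1

Derivation:
Input: [4, 5, 1, 2, 6]
Stage 1 (ABS): |4|=4, |5|=5, |1|=1, |2|=2, |6|=6 -> [4, 5, 1, 2, 6]
Stage 2 (CLIP 0 1): clip(4,0,1)=1, clip(5,0,1)=1, clip(1,0,1)=1, clip(2,0,1)=1, clip(6,0,1)=1 -> [1, 1, 1, 1, 1]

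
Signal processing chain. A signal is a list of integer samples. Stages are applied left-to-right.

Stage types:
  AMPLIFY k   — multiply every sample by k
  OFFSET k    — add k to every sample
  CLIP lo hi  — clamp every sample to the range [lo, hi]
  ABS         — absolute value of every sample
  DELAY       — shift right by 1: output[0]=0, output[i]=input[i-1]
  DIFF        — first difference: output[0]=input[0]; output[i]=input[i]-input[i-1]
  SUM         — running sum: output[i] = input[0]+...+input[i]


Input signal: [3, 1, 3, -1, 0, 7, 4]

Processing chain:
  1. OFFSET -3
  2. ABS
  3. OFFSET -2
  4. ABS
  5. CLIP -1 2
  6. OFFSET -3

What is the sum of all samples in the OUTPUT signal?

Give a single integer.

Input: [3, 1, 3, -1, 0, 7, 4]
Stage 1 (OFFSET -3): 3+-3=0, 1+-3=-2, 3+-3=0, -1+-3=-4, 0+-3=-3, 7+-3=4, 4+-3=1 -> [0, -2, 0, -4, -3, 4, 1]
Stage 2 (ABS): |0|=0, |-2|=2, |0|=0, |-4|=4, |-3|=3, |4|=4, |1|=1 -> [0, 2, 0, 4, 3, 4, 1]
Stage 3 (OFFSET -2): 0+-2=-2, 2+-2=0, 0+-2=-2, 4+-2=2, 3+-2=1, 4+-2=2, 1+-2=-1 -> [-2, 0, -2, 2, 1, 2, -1]
Stage 4 (ABS): |-2|=2, |0|=0, |-2|=2, |2|=2, |1|=1, |2|=2, |-1|=1 -> [2, 0, 2, 2, 1, 2, 1]
Stage 5 (CLIP -1 2): clip(2,-1,2)=2, clip(0,-1,2)=0, clip(2,-1,2)=2, clip(2,-1,2)=2, clip(1,-1,2)=1, clip(2,-1,2)=2, clip(1,-1,2)=1 -> [2, 0, 2, 2, 1, 2, 1]
Stage 6 (OFFSET -3): 2+-3=-1, 0+-3=-3, 2+-3=-1, 2+-3=-1, 1+-3=-2, 2+-3=-1, 1+-3=-2 -> [-1, -3, -1, -1, -2, -1, -2]
Output sum: -11

Answer: -11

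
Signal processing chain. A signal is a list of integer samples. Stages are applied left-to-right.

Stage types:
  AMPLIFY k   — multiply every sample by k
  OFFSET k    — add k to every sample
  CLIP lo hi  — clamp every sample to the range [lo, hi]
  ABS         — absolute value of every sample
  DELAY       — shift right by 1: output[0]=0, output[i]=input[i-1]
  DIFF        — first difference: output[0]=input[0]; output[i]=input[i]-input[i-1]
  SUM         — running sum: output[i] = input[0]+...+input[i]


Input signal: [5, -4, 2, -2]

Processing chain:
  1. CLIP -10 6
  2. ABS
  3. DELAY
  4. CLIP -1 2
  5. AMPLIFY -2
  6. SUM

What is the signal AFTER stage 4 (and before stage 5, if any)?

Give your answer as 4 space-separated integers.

Answer: 0 2 2 2

Derivation:
Input: [5, -4, 2, -2]
Stage 1 (CLIP -10 6): clip(5,-10,6)=5, clip(-4,-10,6)=-4, clip(2,-10,6)=2, clip(-2,-10,6)=-2 -> [5, -4, 2, -2]
Stage 2 (ABS): |5|=5, |-4|=4, |2|=2, |-2|=2 -> [5, 4, 2, 2]
Stage 3 (DELAY): [0, 5, 4, 2] = [0, 5, 4, 2] -> [0, 5, 4, 2]
Stage 4 (CLIP -1 2): clip(0,-1,2)=0, clip(5,-1,2)=2, clip(4,-1,2)=2, clip(2,-1,2)=2 -> [0, 2, 2, 2]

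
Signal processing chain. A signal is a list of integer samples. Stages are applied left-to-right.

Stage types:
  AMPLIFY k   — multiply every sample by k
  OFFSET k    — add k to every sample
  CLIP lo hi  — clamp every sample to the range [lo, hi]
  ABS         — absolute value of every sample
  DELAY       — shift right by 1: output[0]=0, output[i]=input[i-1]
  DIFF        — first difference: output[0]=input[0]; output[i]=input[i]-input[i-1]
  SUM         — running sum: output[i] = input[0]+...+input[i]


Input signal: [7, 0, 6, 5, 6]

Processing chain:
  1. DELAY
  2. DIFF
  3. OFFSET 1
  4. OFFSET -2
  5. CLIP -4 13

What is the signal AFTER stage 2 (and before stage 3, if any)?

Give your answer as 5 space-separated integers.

Input: [7, 0, 6, 5, 6]
Stage 1 (DELAY): [0, 7, 0, 6, 5] = [0, 7, 0, 6, 5] -> [0, 7, 0, 6, 5]
Stage 2 (DIFF): s[0]=0, 7-0=7, 0-7=-7, 6-0=6, 5-6=-1 -> [0, 7, -7, 6, -1]

Answer: 0 7 -7 6 -1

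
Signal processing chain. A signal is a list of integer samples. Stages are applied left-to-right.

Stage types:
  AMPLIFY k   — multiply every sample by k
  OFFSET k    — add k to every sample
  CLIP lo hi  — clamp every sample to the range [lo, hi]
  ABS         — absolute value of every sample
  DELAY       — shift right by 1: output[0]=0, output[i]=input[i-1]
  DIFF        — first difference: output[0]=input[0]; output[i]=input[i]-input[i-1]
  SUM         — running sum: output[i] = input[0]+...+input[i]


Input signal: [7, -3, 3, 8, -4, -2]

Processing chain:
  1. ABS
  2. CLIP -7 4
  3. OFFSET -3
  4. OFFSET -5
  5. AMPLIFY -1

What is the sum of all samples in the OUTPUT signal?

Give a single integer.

Input: [7, -3, 3, 8, -4, -2]
Stage 1 (ABS): |7|=7, |-3|=3, |3|=3, |8|=8, |-4|=4, |-2|=2 -> [7, 3, 3, 8, 4, 2]
Stage 2 (CLIP -7 4): clip(7,-7,4)=4, clip(3,-7,4)=3, clip(3,-7,4)=3, clip(8,-7,4)=4, clip(4,-7,4)=4, clip(2,-7,4)=2 -> [4, 3, 3, 4, 4, 2]
Stage 3 (OFFSET -3): 4+-3=1, 3+-3=0, 3+-3=0, 4+-3=1, 4+-3=1, 2+-3=-1 -> [1, 0, 0, 1, 1, -1]
Stage 4 (OFFSET -5): 1+-5=-4, 0+-5=-5, 0+-5=-5, 1+-5=-4, 1+-5=-4, -1+-5=-6 -> [-4, -5, -5, -4, -4, -6]
Stage 5 (AMPLIFY -1): -4*-1=4, -5*-1=5, -5*-1=5, -4*-1=4, -4*-1=4, -6*-1=6 -> [4, 5, 5, 4, 4, 6]
Output sum: 28

Answer: 28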